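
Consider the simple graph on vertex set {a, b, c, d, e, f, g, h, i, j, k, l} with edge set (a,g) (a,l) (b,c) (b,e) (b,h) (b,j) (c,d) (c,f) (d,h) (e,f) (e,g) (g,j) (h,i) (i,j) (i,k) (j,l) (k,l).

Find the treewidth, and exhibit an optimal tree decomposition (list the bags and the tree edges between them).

Treewidth 3.
One optimal decomposition is:
Bags: B1 = {c, d, f, h}  B2 = {b, c, f, h}  B3 = {b, e, f, h}  B4 = {b, e, h, i}  B5 = {b, e, i, j}  B6 = {e, g, i, j}  B7 = {g, i, j, k}  B8 = {g, j, k, l}  B9 = {a, g, k, l}
Tree: B1–B2, B2–B3, B3–B4, B4–B5, B5–B6, B6–B7, B7–B8, B8–B9

Each bag holds 4 vertices, so the decomposition has width 3, which upper-bounds the treewidth. For the lower bound: the 4 vertex sets {c,d,f}, {h}, {b}, {e,g,i,j} are disjoint, each induces a connected subgraph, and every pair is joined by at least one edge of G. Contracting each set to a single vertex therefore yields K_{4} as a minor, and since treewidth is minor-monotone, tw(G) ≥ tw(K_{4}) = 3. The upper and lower bounds meet at 3, so that is the treewidth.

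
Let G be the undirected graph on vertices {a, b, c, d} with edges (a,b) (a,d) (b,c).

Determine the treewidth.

1

A width-1 tree decomposition is:
Bags: B1 = {a, d}  B2 = {a, b}  B3 = {b, c}
Tree: B1–B2, B2–B3
Each bag holds 2 vertices, so the decomposition has width 1, which upper-bounds the treewidth. G has an edge, so its treewidth is at least 1. Hence tw(G) = 1 exactly.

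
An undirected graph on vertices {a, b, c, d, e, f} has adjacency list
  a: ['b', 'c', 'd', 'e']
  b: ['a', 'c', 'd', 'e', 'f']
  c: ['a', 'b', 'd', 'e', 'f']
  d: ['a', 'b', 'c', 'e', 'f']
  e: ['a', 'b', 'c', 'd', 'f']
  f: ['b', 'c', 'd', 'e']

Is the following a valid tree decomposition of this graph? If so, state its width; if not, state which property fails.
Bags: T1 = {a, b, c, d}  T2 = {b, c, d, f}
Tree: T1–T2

No — vertex e appears in no bag.

A tree decomposition must satisfy three properties: every vertex lies in some bag; for every edge, both endpoints lie together in some bag; and for every vertex, the bags containing it form a connected subtree. Here vertex e appears in no bag, so the decomposition is invalid.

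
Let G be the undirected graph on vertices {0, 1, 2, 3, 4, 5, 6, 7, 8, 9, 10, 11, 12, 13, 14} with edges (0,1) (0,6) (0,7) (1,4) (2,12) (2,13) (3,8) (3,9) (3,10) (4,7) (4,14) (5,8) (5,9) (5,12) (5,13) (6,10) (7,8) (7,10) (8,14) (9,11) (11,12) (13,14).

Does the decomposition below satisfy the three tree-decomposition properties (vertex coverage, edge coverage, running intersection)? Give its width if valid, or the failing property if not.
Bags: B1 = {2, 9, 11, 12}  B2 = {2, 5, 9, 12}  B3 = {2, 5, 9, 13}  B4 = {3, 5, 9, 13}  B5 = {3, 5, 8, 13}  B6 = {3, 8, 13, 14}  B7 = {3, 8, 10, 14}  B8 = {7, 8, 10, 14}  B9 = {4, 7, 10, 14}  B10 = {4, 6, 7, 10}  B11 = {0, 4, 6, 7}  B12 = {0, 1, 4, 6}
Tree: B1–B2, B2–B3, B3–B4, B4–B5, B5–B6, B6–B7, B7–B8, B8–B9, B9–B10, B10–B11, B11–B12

Every vertex of G appears in some bag (union = {0, 1, 2, 3, 4, 5, 6, 7, 8, 9, 10, 11, 12, 13, 14}); every edge is covered by a bag; and for each vertex v the set of bags containing v is connected in the bag tree. The decomposition is therefore valid. The largest bag has 4 vertices, so the width is 3.

Yes; width 3.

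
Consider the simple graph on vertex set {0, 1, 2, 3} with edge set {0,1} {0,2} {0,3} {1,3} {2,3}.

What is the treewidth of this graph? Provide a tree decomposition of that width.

Every bag has size at most 3, so the width is 3 − 1 = 2 and tw(G) ≤ 2. On the other hand G contains the 3-clique {0, 1, 3}. A clique must lie in a single bag of any decomposition, so no decomposition can have width below 2. The upper and lower bounds meet at 2, so that is the treewidth.

Treewidth 2.
One optimal decomposition is:
Bags: B1 = {0, 2, 3}  B2 = {0, 1, 3}
Tree: B1–B2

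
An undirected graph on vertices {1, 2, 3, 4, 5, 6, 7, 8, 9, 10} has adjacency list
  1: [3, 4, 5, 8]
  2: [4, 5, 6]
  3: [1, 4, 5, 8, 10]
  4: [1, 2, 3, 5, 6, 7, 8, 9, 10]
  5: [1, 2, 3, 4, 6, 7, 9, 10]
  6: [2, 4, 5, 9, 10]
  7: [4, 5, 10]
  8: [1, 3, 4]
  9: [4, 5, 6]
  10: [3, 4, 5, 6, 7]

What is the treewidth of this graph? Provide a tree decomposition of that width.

Treewidth 3.
One optimal decomposition is:
Bags: B1 = {4, 5, 6, 9}  B2 = {4, 5, 6, 10}  B3 = {2, 4, 5, 6}  B4 = {3, 4, 5, 10}  B5 = {1, 3, 4, 5}  B6 = {4, 5, 7, 10}  B7 = {1, 3, 4, 8}
Tree: B1–B2, B2–B3, B2–B4, B4–B5, B2–B6, B5–B7

The largest bag has 4 vertices, giving width 3; this decomposition certifies tw(G) ≤ 3. Conversely, {1, 3, 4, 8} is a clique of size 4, and the vertices of any clique must share a bag in every tree decomposition; so some bag has ≥ 4 vertices and tw(G) ≥ 3. The upper and lower bounds meet at 3, so that is the treewidth.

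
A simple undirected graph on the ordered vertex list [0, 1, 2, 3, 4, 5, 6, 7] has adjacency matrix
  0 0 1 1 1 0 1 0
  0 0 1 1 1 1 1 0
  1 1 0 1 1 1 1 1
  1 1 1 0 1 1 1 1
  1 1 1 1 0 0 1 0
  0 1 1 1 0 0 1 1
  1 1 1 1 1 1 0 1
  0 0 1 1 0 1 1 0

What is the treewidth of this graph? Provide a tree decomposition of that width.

Treewidth 4.
One such decomposition:
Bags: B1 = {2, 3, 5, 6, 7}  B2 = {1, 2, 3, 5, 6}  B3 = {1, 2, 3, 4, 6}  B4 = {0, 2, 3, 4, 6}
Tree: B1–B2, B2–B3, B3–B4

Every bag has size at most 5, so the width is 5 − 1 = 4 and tw(G) ≤ 4. For the lower bound, the 5 vertices {0, 2, 3, 4, 6} are pairwise adjacent, and any tree decomposition puts a clique entirely inside one bag — forcing width ≥ 4. Therefore the treewidth is 4.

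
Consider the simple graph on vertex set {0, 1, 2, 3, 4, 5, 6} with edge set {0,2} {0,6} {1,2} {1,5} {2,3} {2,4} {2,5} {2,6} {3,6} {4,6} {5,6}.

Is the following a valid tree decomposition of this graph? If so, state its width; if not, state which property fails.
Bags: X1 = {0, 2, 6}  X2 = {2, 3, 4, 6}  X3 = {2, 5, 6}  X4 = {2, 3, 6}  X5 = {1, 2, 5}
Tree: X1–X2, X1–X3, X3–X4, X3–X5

A tree decomposition must satisfy three properties: every vertex lies in some bag; for every edge, both endpoints lie together in some bag; and for every vertex, the bags containing it form a connected subtree. Here bags containing vertex 3 are not connected in the tree, so the decomposition is invalid.

No — bags containing vertex 3 are not connected in the tree.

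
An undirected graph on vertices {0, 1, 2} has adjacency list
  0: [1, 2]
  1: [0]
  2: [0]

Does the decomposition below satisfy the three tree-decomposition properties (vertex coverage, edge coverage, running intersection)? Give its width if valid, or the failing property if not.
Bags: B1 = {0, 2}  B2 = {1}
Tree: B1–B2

No — edge (0,1) lies in no bag.

A tree decomposition must satisfy three properties: every vertex lies in some bag; for every edge, both endpoints lie together in some bag; and for every vertex, the bags containing it form a connected subtree. Here edge (0,1) lies in no bag, so the decomposition is invalid.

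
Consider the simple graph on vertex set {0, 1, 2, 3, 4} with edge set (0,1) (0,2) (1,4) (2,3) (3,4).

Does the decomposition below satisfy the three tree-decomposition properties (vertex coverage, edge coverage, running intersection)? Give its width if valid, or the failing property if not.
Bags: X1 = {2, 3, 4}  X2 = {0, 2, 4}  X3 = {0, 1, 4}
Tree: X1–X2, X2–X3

Yes; width 2.

Every vertex of G appears in some bag (union = {0, 1, 2, 3, 4}); every edge is covered by a bag; and for each vertex v the set of bags containing v is connected in the bag tree. The decomposition is therefore valid. The largest bag has 3 vertices, so the width is 2.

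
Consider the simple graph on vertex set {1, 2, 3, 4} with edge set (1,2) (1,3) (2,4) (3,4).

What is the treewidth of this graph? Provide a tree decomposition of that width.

The largest bag has 3 vertices, giving width 2; this decomposition certifies tw(G) ≤ 2. For the lower bound, G contains the cycle 3–4–2–1–3, so G is not a forest; only forests have treewidth ≤ 1, hence tw(G) ≥ 2. The upper and lower bounds meet at 2, so that is the treewidth.

Treewidth 2.
Bags: B1 = {2, 3, 4}  B2 = {1, 2, 3}
Tree: B1–B2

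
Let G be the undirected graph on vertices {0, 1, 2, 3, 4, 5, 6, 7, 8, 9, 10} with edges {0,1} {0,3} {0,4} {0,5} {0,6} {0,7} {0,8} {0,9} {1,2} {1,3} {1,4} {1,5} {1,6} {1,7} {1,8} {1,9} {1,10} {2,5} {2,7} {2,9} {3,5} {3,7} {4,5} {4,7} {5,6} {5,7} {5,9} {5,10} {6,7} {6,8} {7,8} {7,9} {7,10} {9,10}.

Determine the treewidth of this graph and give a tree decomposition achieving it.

Every bag has size at most 5, so the width is 5 − 1 = 4 and tw(G) ≤ 4. Conversely, {0, 1, 6, 7, 8} is a clique of size 5, and the vertices of any clique must share a bag in every tree decomposition; so some bag has ≥ 5 vertices and tw(G) ≥ 4. Hence tw(G) = 4 exactly.

Treewidth 4.
One optimal decomposition is:
Bags: B1 = {0, 1, 5, 7, 9}  B2 = {0, 1, 3, 5, 7}  B3 = {1, 2, 5, 7, 9}  B4 = {0, 1, 4, 5, 7}  B5 = {1, 5, 7, 9, 10}  B6 = {0, 1, 5, 6, 7}  B7 = {0, 1, 6, 7, 8}
Tree: B1–B2, B1–B3, B1–B4, B3–B5, B2–B6, B6–B7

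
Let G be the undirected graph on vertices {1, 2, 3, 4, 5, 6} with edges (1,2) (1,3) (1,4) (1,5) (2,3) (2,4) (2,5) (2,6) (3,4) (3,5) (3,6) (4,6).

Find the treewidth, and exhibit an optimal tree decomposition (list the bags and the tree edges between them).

Treewidth 3.
One such decomposition:
Bags: B1 = {1, 2, 3, 4}  B2 = {2, 3, 4, 6}  B3 = {1, 2, 3, 5}
Tree: B1–B2, B1–B3

Every bag has size at most 4, so the width is 4 − 1 = 3 and tw(G) ≤ 3. For the lower bound, the 4 vertices {1, 2, 3, 4} are pairwise adjacent, and any tree decomposition puts a clique entirely inside one bag — forcing width ≥ 3. The upper and lower bounds meet at 3, so that is the treewidth.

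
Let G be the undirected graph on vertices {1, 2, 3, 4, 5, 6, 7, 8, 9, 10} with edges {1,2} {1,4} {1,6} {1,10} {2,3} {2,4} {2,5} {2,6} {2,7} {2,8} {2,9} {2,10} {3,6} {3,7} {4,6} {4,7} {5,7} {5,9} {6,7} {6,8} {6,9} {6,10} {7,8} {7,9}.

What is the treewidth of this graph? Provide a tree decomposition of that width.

Treewidth 3.
One optimal decomposition is:
Bags: B1 = {2, 4, 6, 7}  B2 = {2, 6, 7, 9}  B3 = {1, 2, 4, 6}  B4 = {2, 3, 6, 7}  B5 = {2, 5, 7, 9}  B6 = {2, 6, 7, 8}  B7 = {1, 2, 6, 10}
Tree: B1–B2, B1–B3, B2–B4, B2–B5, B4–B6, B3–B7

Each bag holds 4 vertices, so the decomposition has width 3, which upper-bounds the treewidth. On the other hand G contains the 4-clique {2, 5, 7, 9}. A clique must lie in a single bag of any decomposition, so no decomposition can have width below 3. Combining the bounds, tw(G) = 3.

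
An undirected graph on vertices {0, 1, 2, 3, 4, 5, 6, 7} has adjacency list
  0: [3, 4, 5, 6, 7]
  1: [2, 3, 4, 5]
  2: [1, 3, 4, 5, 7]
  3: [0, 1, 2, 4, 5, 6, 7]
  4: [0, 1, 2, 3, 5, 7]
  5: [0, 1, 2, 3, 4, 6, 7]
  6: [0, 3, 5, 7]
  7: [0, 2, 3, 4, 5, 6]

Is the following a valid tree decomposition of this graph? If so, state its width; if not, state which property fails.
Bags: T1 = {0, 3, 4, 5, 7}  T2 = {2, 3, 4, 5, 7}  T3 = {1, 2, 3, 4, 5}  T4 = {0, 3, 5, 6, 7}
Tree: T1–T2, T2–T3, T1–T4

Yes; width 4.

Every vertex of G appears in some bag (union = {0, 1, 2, 3, 4, 5, 6, 7}); every edge is covered by a bag; and for each vertex v the set of bags containing v is connected in the bag tree. The decomposition is therefore valid. The largest bag has 5 vertices, so the width is 4.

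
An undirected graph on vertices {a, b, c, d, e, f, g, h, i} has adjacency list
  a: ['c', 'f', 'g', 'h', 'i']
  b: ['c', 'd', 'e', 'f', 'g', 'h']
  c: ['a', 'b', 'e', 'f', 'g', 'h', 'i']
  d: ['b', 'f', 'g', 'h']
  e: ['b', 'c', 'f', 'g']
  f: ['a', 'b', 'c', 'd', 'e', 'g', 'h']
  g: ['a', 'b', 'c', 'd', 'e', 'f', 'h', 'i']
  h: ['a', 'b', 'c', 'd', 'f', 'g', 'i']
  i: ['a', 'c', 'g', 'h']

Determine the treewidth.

4

A width-4 tree decomposition is:
Bags: B1 = {a, c, g, h, i}  B2 = {a, c, f, g, h}  B3 = {b, c, f, g, h}  B4 = {b, c, e, f, g}  B5 = {b, d, f, g, h}
Tree: B1–B2, B2–B3, B3–B4, B3–B5
The largest bag has 5 vertices, giving width 4; this decomposition certifies tw(G) ≤ 4. Conversely, {b, c, e, f, g} is a clique of size 5, and the vertices of any clique must share a bag in every tree decomposition; so some bag has ≥ 5 vertices and tw(G) ≥ 4. Therefore the treewidth is 4.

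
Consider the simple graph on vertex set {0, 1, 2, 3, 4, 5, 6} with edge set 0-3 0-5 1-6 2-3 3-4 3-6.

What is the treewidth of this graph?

1

A width-1 tree decomposition is:
Bags: B1 = {1, 6}  B2 = {3, 6}  B3 = {2, 3}  B4 = {0, 3}  B5 = {0, 5}  B6 = {3, 4}
Tree: B1–B2, B2–B3, B2–B4, B4–B5, B4–B6
Every bag has size at most 2, so the width is 2 − 1 = 1 and tw(G) ≤ 1. Since G has at least one edge (e.g. 1–6), it is not an edgeless graph, so tw(G) ≥ 1. The upper and lower bounds meet at 1, so that is the treewidth.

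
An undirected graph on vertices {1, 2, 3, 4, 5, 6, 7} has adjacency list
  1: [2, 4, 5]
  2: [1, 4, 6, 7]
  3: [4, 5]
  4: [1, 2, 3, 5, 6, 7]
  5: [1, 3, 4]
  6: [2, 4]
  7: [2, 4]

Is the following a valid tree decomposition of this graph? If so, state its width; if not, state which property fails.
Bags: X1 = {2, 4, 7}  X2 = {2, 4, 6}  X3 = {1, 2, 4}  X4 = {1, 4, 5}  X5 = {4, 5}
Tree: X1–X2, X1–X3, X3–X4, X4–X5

No — vertex 3 appears in no bag.

A tree decomposition must satisfy three properties: every vertex lies in some bag; for every edge, both endpoints lie together in some bag; and for every vertex, the bags containing it form a connected subtree. Here vertex 3 appears in no bag, so the decomposition is invalid.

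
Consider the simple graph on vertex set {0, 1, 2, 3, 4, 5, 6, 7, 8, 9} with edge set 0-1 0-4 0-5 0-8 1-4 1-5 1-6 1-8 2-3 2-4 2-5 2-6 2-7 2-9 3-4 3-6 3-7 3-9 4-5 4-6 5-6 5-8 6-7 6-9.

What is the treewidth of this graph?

3

A width-3 tree decomposition is:
Bags: B1 = {2, 3, 4, 6}  B2 = {2, 4, 5, 6}  B3 = {2, 3, 6, 9}  B4 = {1, 4, 5, 6}  B5 = {0, 1, 4, 5}  B6 = {0, 1, 5, 8}  B7 = {2, 3, 6, 7}
Tree: B1–B2, B1–B3, B2–B4, B4–B5, B5–B6, B3–B7
Every bag has size at most 4, so the width is 4 − 1 = 3 and tw(G) ≤ 3. Conversely, {0, 1, 5, 8} is a clique of size 4, and the vertices of any clique must share a bag in every tree decomposition; so some bag has ≥ 4 vertices and tw(G) ≥ 3. The upper and lower bounds meet at 3, so that is the treewidth.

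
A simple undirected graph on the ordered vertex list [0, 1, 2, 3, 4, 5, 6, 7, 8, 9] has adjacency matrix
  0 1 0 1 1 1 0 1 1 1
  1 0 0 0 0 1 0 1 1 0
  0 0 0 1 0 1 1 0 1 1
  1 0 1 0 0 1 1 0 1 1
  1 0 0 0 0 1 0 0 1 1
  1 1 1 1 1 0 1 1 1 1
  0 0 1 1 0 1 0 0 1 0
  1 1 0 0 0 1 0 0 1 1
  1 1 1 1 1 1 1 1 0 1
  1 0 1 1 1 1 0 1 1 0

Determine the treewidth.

A width-4 tree decomposition is:
Bags: B1 = {0, 5, 7, 8, 9}  B2 = {0, 3, 5, 8, 9}  B3 = {2, 3, 5, 8, 9}  B4 = {0, 4, 5, 8, 9}  B5 = {0, 1, 5, 7, 8}  B6 = {2, 3, 5, 6, 8}
Tree: B1–B2, B2–B3, B2–B4, B1–B5, B3–B6
Every bag has size at most 5, so the width is 5 − 1 = 4 and tw(G) ≤ 4. Conversely, {0, 1, 5, 7, 8} is a clique of size 5, and the vertices of any clique must share a bag in every tree decomposition; so some bag has ≥ 5 vertices and tw(G) ≥ 4. Combining the bounds, tw(G) = 4.

4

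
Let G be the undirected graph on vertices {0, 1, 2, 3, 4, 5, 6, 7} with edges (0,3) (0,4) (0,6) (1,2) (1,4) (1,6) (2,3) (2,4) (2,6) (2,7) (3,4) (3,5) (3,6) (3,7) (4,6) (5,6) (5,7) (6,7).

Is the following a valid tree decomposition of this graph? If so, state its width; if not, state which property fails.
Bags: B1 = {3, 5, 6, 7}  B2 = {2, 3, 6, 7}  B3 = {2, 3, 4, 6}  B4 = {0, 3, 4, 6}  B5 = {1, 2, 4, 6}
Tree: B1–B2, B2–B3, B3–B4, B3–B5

Yes; width 3.

Every vertex of G appears in some bag (union = {0, 1, 2, 3, 4, 5, 6, 7}); every edge is covered by a bag; and for each vertex v the set of bags containing v is connected in the bag tree. The decomposition is therefore valid. The largest bag has 4 vertices, so the width is 3.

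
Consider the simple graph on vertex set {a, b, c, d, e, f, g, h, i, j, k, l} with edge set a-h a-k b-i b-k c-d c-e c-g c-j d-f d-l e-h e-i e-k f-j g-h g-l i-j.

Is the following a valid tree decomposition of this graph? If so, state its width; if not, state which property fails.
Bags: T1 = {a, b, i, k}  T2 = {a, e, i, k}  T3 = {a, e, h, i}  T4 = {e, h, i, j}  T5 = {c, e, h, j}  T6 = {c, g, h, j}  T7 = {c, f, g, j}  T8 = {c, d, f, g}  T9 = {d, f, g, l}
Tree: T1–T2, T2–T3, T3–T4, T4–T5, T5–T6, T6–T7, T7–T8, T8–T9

Checking the three conditions: (i) the bags cover all of {a, b, c, d, e, f, g, h, i, j, k, l}; (ii) for each edge, some bag contains both endpoints; (iii) the bags containing any fixed vertex form a subtree. All hold, so the decomposition is valid with width 4 − 1 = 3.

Yes; width 3.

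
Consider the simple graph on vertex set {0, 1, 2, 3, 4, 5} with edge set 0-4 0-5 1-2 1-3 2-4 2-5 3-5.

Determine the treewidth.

A width-2 tree decomposition is:
Bags: B1 = {1, 3, 5}  B2 = {1, 2, 5}  B3 = {0, 2, 5}  B4 = {0, 2, 4}
Tree: B1–B2, B2–B3, B3–B4
The largest bag has 3 vertices, giving width 2; this decomposition certifies tw(G) ≤ 2. The edges 3–1–2–5–3 form a cycle, so G is not a tree and its treewidth is at least 2. The upper and lower bounds meet at 2, so that is the treewidth.

2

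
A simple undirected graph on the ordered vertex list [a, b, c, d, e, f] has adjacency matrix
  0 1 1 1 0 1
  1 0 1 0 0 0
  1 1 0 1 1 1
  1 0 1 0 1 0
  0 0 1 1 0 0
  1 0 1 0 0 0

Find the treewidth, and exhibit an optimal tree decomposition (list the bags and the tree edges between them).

Each bag holds 3 vertices, so the decomposition has width 2, which upper-bounds the treewidth. For the lower bound, the 3 vertices {c, d, e} are pairwise adjacent, and any tree decomposition puts a clique entirely inside one bag — forcing width ≥ 2. The upper and lower bounds meet at 2, so that is the treewidth.

Treewidth 2.
One such decomposition:
Bags: B1 = {a, c, d}  B2 = {c, d, e}  B3 = {a, c, f}  B4 = {a, b, c}
Tree: B1–B2, B1–B3, B3–B4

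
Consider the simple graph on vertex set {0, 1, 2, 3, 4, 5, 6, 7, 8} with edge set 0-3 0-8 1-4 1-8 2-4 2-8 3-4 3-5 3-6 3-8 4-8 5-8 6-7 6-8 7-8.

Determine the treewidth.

A width-2 tree decomposition is:
Bags: B1 = {3, 4, 8}  B2 = {3, 5, 8}  B3 = {3, 6, 8}  B4 = {0, 3, 8}  B5 = {6, 7, 8}  B6 = {2, 4, 8}  B7 = {1, 4, 8}
Tree: B1–B2, B2–B3, B3–B4, B3–B5, B1–B6, B6–B7
Every bag has size at most 3, so the width is 3 − 1 = 2 and tw(G) ≤ 2. Conversely, {1, 4, 8} is a clique of size 3, and the vertices of any clique must share a bag in every tree decomposition; so some bag has ≥ 3 vertices and tw(G) ≥ 2. The upper and lower bounds meet at 2, so that is the treewidth.

2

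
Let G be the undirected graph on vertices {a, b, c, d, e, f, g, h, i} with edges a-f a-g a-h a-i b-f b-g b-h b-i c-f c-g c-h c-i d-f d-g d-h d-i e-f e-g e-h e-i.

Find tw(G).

A width-4 tree decomposition is:
Bags: B1 = {a, f, g, h, i}  B2 = {d, f, g, h, i}  B3 = {c, f, g, h, i}  B4 = {b, f, g, h, i}  B5 = {e, f, g, h, i}
Tree: B1–B2, B2–B3, B3–B4, B4–B5
The largest bag has 5 vertices, giving width 4; this decomposition certifies tw(G) ≤ 4. For the lower bound: the 5 vertex sets {a,i}, {d,h}, {c,g}, {f}, {b} are disjoint, each induces a connected subgraph, and every pair is joined by at least one edge of G. Contracting each set to a single vertex therefore yields K_{5} as a minor, and since treewidth is minor-monotone, tw(G) ≥ tw(K_{5}) = 4. Therefore the treewidth is 4.

4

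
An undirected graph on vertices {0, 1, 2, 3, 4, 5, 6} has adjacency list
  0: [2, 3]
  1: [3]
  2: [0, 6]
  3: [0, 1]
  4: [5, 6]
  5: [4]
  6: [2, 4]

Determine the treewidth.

1

A width-1 tree decomposition is:
Bags: B1 = {1, 3}  B2 = {0, 3}  B3 = {0, 2}  B4 = {2, 6}  B5 = {4, 6}  B6 = {4, 5}
Tree: B1–B2, B2–B3, B3–B4, B4–B5, B5–B6
Every bag has size at most 2, so the width is 2 − 1 = 1 and tw(G) ≤ 1. Since G has at least one edge (e.g. 1–3), it is not an edgeless graph, so tw(G) ≥ 1. Therefore the treewidth is 1.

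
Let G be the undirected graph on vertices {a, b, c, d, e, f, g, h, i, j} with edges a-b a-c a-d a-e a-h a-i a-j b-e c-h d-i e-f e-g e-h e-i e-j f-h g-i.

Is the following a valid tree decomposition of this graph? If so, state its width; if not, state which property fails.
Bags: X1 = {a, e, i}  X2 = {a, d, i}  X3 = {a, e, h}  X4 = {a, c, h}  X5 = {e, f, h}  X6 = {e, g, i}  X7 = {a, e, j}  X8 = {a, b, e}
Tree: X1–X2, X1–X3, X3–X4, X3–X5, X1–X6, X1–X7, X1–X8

Yes; width 2.

Vertex coverage: the bags together contain {a, b, c, d, e, f, g, h, i, j}, the full vertex set. Edge coverage: each edge of G has both endpoints in at least one bag. Running intersection: for every vertex, the bags containing it form a connected subtree. All three properties hold, so this is a valid tree decomposition of width max|bag| − 1 = 2, and hence tw(G) ≤ 2.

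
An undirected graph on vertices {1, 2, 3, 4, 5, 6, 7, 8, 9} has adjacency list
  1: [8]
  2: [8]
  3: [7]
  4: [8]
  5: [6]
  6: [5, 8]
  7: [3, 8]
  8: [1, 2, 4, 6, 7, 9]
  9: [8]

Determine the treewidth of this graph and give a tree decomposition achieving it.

The largest bag has 2 vertices, giving width 1; this decomposition certifies tw(G) ≤ 1. G has an edge, so its treewidth is at least 1. Combining the bounds, tw(G) = 1.

Treewidth 1.
Bags: B1 = {2, 8}  B2 = {7, 8}  B3 = {1, 8}  B4 = {4, 8}  B5 = {6, 8}  B6 = {5, 6}  B7 = {8, 9}  B8 = {3, 7}
Tree: B1–B2, B2–B3, B2–B4, B1–B5, B5–B6, B1–B7, B2–B8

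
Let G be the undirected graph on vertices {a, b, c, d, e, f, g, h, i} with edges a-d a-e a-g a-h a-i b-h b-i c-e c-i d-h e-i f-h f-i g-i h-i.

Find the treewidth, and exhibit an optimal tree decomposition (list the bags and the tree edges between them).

Treewidth 2.
One such decomposition:
Bags: B1 = {a, e, i}  B2 = {a, g, i}  B3 = {a, h, i}  B4 = {c, e, i}  B5 = {a, d, h}  B6 = {b, h, i}  B7 = {f, h, i}
Tree: B1–B2, B1–B3, B1–B4, B3–B5, B3–B6, B6–B7

The largest bag has 3 vertices, giving width 2; this decomposition certifies tw(G) ≤ 2. For the lower bound, the 3 vertices {a, d, h} are pairwise adjacent, and any tree decomposition puts a clique entirely inside one bag — forcing width ≥ 2. Therefore the treewidth is 2.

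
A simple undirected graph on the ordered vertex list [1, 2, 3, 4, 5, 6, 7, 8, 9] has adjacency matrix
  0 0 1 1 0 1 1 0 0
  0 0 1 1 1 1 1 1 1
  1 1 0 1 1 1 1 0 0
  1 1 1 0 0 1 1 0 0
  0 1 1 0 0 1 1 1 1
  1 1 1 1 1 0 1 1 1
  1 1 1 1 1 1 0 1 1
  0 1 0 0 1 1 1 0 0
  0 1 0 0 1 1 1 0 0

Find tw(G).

4

A width-4 tree decomposition is:
Bags: B1 = {2, 3, 5, 6, 7}  B2 = {2, 3, 4, 6, 7}  B3 = {2, 5, 6, 7, 9}  B4 = {1, 3, 4, 6, 7}  B5 = {2, 5, 6, 7, 8}
Tree: B1–B2, B1–B3, B2–B4, B1–B5
Every bag has size at most 5, so the width is 5 − 1 = 4 and tw(G) ≤ 4. Conversely, {1, 3, 4, 6, 7} is a clique of size 5, and the vertices of any clique must share a bag in every tree decomposition; so some bag has ≥ 5 vertices and tw(G) ≥ 4. Combining the bounds, tw(G) = 4.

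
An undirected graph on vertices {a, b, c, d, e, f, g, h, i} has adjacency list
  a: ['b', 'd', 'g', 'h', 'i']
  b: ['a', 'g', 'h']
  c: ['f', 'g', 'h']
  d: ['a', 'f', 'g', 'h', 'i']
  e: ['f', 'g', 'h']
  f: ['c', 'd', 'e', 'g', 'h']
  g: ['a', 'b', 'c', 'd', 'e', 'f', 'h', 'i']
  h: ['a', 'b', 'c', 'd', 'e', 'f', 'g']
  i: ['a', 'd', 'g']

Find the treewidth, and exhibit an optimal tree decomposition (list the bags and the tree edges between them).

Treewidth 3.
One optimal decomposition is:
Bags: B1 = {c, f, g, h}  B2 = {d, f, g, h}  B3 = {a, d, g, h}  B4 = {a, b, g, h}  B5 = {a, d, g, i}  B6 = {e, f, g, h}
Tree: B1–B2, B2–B3, B3–B4, B3–B5, B1–B6

Each bag holds 4 vertices, so the decomposition has width 3, which upper-bounds the treewidth. For the lower bound, the 4 vertices {a, d, g, h} are pairwise adjacent, and any tree decomposition puts a clique entirely inside one bag — forcing width ≥ 3. The upper and lower bounds meet at 3, so that is the treewidth.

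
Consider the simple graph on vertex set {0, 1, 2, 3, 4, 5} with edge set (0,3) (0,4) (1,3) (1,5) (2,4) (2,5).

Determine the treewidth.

2

A width-2 tree decomposition is:
Bags: B1 = {1, 2, 5}  B2 = {1, 2, 4}  B3 = {0, 1, 4}  B4 = {0, 1, 3}
Tree: B1–B2, B2–B3, B3–B4
Each bag holds 3 vertices, so the decomposition has width 2, which upper-bounds the treewidth. The edges 1–5–2–4–0–3–1 form a cycle, so G is not a tree and its treewidth is at least 2. Hence tw(G) = 2 exactly.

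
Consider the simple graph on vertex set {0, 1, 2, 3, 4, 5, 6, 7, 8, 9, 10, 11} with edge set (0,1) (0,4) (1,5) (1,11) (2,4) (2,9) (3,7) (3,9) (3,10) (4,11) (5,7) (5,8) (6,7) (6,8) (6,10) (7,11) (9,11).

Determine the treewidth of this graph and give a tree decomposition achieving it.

Every bag has size at most 4, so the width is 4 − 1 = 3 and tw(G) ≤ 3. For the lower bound: the 4 vertex sets {6,8,10}, {5}, {7}, {1,3,9,11} are disjoint, each induces a connected subgraph, and every pair is joined by at least one edge of G. Contracting each set to a single vertex therefore yields K_{4} as a minor, and since treewidth is minor-monotone, tw(G) ≥ tw(K_{4}) = 3. Hence tw(G) = 3 exactly.

Treewidth 3.
One optimal decomposition is:
Bags: B1 = {5, 6, 8, 10}  B2 = {5, 6, 7, 10}  B3 = {3, 5, 7, 10}  B4 = {1, 3, 5, 7}  B5 = {1, 3, 7, 11}  B6 = {1, 3, 9, 11}  B7 = {0, 1, 9, 11}  B8 = {0, 4, 9, 11}  B9 = {0, 2, 4, 9}
Tree: B1–B2, B2–B3, B3–B4, B4–B5, B5–B6, B6–B7, B7–B8, B8–B9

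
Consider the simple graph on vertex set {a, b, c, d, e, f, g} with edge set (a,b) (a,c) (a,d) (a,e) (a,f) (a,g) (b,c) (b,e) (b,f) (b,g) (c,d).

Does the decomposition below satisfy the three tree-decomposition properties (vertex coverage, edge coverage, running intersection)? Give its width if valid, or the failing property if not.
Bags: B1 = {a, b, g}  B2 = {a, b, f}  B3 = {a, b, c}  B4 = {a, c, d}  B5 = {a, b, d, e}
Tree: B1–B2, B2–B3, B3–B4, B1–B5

No — bags containing vertex d are not connected in the tree.

A tree decomposition must satisfy three properties: every vertex lies in some bag; for every edge, both endpoints lie together in some bag; and for every vertex, the bags containing it form a connected subtree. Here bags containing vertex d are not connected in the tree, so the decomposition is invalid.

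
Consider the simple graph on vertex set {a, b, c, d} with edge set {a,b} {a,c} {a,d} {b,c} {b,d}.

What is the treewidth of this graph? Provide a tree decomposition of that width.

Treewidth 2.
One optimal decomposition is:
Bags: B1 = {a, b, c}  B2 = {a, b, d}
Tree: B1–B2

The largest bag has 3 vertices, giving width 2; this decomposition certifies tw(G) ≤ 2. On the other hand G contains the 3-clique {a, b, d}. A clique must lie in a single bag of any decomposition, so no decomposition can have width below 2. Combining the bounds, tw(G) = 2.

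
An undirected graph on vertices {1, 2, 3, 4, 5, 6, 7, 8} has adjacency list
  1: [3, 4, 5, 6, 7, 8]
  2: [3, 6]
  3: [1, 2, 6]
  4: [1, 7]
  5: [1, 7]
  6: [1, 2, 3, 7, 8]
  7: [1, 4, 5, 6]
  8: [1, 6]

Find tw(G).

A width-2 tree decomposition is:
Bags: B1 = {1, 4, 7}  B2 = {1, 6, 7}  B3 = {1, 3, 6}  B4 = {2, 3, 6}  B5 = {1, 6, 8}  B6 = {1, 5, 7}
Tree: B1–B2, B2–B3, B3–B4, B3–B5, B1–B6
The largest bag has 3 vertices, giving width 2; this decomposition certifies tw(G) ≤ 2. Conversely, {1, 4, 7} is a clique of size 3, and the vertices of any clique must share a bag in every tree decomposition; so some bag has ≥ 3 vertices and tw(G) ≥ 2. The upper and lower bounds meet at 2, so that is the treewidth.

2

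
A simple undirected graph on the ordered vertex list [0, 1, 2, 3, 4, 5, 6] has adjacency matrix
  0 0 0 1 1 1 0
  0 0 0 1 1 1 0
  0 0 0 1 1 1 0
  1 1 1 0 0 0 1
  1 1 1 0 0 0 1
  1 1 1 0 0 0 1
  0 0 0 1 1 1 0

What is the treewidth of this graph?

3

A width-3 tree decomposition is:
Bags: B1 = {0, 3, 4, 5}  B2 = {3, 4, 5, 6}  B3 = {2, 3, 4, 5}  B4 = {1, 3, 4, 5}
Tree: B1–B2, B2–B3, B3–B4
The largest bag has 4 vertices, giving width 3; this decomposition certifies tw(G) ≤ 3. For the lower bound: the 4 vertex sets {0,5}, {4,6}, {3}, {2} are disjoint, each induces a connected subgraph, and every pair is joined by at least one edge of G. Contracting each set to a single vertex therefore yields K_{4} as a minor, and since treewidth is minor-monotone, tw(G) ≥ tw(K_{4}) = 3. Combining the bounds, tw(G) = 3.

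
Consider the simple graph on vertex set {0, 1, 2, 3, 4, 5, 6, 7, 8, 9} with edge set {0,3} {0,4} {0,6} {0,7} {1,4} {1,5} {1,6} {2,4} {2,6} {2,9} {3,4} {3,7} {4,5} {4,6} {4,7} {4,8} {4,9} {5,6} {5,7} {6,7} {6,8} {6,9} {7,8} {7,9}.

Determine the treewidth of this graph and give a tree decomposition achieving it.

Treewidth 3.
One such decomposition:
Bags: B1 = {4, 6, 7, 9}  B2 = {4, 6, 7, 8}  B3 = {4, 5, 6, 7}  B4 = {2, 4, 6, 9}  B5 = {0, 4, 6, 7}  B6 = {1, 4, 5, 6}  B7 = {0, 3, 4, 7}
Tree: B1–B2, B1–B3, B1–B4, B2–B5, B3–B6, B5–B7

Every bag has size at most 4, so the width is 4 − 1 = 3 and tw(G) ≤ 3. On the other hand G contains the 4-clique {0, 3, 4, 7}. A clique must lie in a single bag of any decomposition, so no decomposition can have width below 3. The upper and lower bounds meet at 3, so that is the treewidth.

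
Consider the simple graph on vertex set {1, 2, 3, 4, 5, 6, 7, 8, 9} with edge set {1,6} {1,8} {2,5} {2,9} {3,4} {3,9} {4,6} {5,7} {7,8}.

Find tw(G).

A width-2 tree decomposition is:
Bags: B1 = {2, 5, 9}  B2 = {3, 5, 9}  B3 = {3, 4, 5}  B4 = {4, 5, 6}  B5 = {1, 5, 6}  B6 = {1, 5, 8}  B7 = {5, 7, 8}
Tree: B1–B2, B2–B3, B3–B4, B4–B5, B5–B6, B6–B7
Each bag holds 3 vertices, so the decomposition has width 2, which upper-bounds the treewidth. For the lower bound, G contains the cycle 5–2–9–3–4–6–1–8–7–5, so G is not a forest; only forests have treewidth ≤ 1, hence tw(G) ≥ 2. Combining the bounds, tw(G) = 2.

2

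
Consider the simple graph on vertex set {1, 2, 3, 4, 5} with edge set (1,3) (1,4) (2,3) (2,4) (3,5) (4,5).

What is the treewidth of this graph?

A width-2 tree decomposition is:
Bags: B1 = {3, 4, 5}  B2 = {2, 3, 4}  B3 = {1, 3, 4}
Tree: B1–B2, B2–B3
The largest bag has 3 vertices, giving width 2; this decomposition certifies tw(G) ≤ 2. The edges 4–5–3–2–4 form a cycle, so G is not a tree and its treewidth is at least 2. Therefore the treewidth is 2.

2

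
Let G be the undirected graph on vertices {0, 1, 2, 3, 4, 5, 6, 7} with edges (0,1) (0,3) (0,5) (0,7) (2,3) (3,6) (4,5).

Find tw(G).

A width-1 tree decomposition is:
Bags: B1 = {0, 5}  B2 = {4, 5}  B3 = {0, 3}  B4 = {2, 3}  B5 = {0, 7}  B6 = {3, 6}  B7 = {0, 1}
Tree: B1–B2, B1–B3, B3–B4, B3–B5, B3–B6, B3–B7
Every bag has size at most 2, so the width is 2 − 1 = 1 and tw(G) ≤ 1. G has an edge, so its treewidth is at least 1. Hence tw(G) = 1 exactly.

1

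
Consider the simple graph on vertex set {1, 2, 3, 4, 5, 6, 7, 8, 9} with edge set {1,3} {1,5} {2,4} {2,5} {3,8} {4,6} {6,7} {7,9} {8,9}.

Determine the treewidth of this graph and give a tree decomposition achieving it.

Every bag has size at most 3, so the width is 3 − 1 = 2 and tw(G) ≤ 2. Since 4–6–7–9–8–3–1–5–2–4 is a cycle in G, G is not acyclic. Forests are exactly the graphs of treewidth ≤ 1, so tw(G) ≥ 2. The upper and lower bounds meet at 2, so that is the treewidth.

Treewidth 2.
One such decomposition:
Bags: B1 = {4, 6, 7}  B2 = {4, 7, 9}  B3 = {4, 8, 9}  B4 = {3, 4, 8}  B5 = {1, 3, 4}  B6 = {1, 4, 5}  B7 = {2, 4, 5}
Tree: B1–B2, B2–B3, B3–B4, B4–B5, B5–B6, B6–B7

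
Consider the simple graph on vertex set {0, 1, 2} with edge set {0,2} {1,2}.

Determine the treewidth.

1

A width-1 tree decomposition is:
Bags: B1 = {1, 2}  B2 = {0, 2}
Tree: B1–B2
Every bag has size at most 2, so the width is 2 − 1 = 1 and tw(G) ≤ 1. Any graph with an edge has treewidth ≥ 1, and G has the edge 2–1. Hence tw(G) = 1 exactly.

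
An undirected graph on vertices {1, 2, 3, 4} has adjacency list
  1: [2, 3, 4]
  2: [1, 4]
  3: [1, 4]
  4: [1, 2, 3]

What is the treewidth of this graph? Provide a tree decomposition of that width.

Treewidth 2.
One such decomposition:
Bags: B1 = {1, 2, 4}  B2 = {1, 3, 4}
Tree: B1–B2

The largest bag has 3 vertices, giving width 2; this decomposition certifies tw(G) ≤ 2. For the lower bound, the 3 vertices {1, 2, 4} are pairwise adjacent, and any tree decomposition puts a clique entirely inside one bag — forcing width ≥ 2. Combining the bounds, tw(G) = 2.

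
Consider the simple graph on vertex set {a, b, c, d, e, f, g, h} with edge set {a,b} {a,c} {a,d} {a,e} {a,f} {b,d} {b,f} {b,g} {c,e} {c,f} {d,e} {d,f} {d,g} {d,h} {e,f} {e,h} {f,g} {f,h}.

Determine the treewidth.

3

A width-3 tree decomposition is:
Bags: B1 = {a, d, e, f}  B2 = {a, b, d, f}  B3 = {a, c, e, f}  B4 = {d, e, f, h}  B5 = {b, d, f, g}
Tree: B1–B2, B1–B3, B1–B4, B2–B5
Every bag has size at most 4, so the width is 4 − 1 = 3 and tw(G) ≤ 3. Conversely, {d, e, f, h} is a clique of size 4, and the vertices of any clique must share a bag in every tree decomposition; so some bag has ≥ 4 vertices and tw(G) ≥ 3. The upper and lower bounds meet at 3, so that is the treewidth.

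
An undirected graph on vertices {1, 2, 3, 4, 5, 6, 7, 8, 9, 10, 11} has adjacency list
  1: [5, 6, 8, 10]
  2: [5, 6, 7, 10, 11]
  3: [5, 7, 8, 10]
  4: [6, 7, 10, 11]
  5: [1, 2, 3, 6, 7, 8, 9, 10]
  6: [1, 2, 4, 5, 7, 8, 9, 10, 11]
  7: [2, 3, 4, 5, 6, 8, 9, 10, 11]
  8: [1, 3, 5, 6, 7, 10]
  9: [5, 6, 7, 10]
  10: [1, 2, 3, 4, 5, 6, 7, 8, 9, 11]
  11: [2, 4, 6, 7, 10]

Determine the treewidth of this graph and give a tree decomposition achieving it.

Treewidth 4.
Bags: B1 = {2, 5, 6, 7, 10}  B2 = {5, 6, 7, 8, 10}  B3 = {2, 6, 7, 10, 11}  B4 = {3, 5, 7, 8, 10}  B5 = {4, 6, 7, 10, 11}  B6 = {5, 6, 7, 9, 10}  B7 = {1, 5, 6, 8, 10}
Tree: B1–B2, B1–B3, B2–B4, B3–B5, B2–B6, B2–B7

The largest bag has 5 vertices, giving width 4; this decomposition certifies tw(G) ≤ 4. On the other hand G contains the 5-clique {3, 5, 7, 8, 10}. A clique must lie in a single bag of any decomposition, so no decomposition can have width below 4. Combining the bounds, tw(G) = 4.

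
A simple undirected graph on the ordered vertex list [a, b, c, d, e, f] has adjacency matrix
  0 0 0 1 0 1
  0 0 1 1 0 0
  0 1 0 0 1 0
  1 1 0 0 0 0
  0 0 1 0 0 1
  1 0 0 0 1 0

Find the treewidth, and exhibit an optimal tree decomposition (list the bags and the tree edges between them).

Treewidth 2.
One optimal decomposition is:
Bags: B1 = {b, c, e}  B2 = {b, e, f}  B3 = {a, b, f}  B4 = {a, b, d}
Tree: B1–B2, B2–B3, B3–B4

Every bag has size at most 3, so the width is 3 − 1 = 2 and tw(G) ≤ 2. For the lower bound, G contains the cycle b–c–e–f–a–d–b, so G is not a forest; only forests have treewidth ≤ 1, hence tw(G) ≥ 2. The upper and lower bounds meet at 2, so that is the treewidth.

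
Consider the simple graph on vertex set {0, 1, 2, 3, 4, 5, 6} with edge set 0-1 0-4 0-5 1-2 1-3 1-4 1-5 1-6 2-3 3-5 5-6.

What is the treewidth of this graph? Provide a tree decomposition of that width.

The largest bag has 3 vertices, giving width 2; this decomposition certifies tw(G) ≤ 2. Conversely, {1, 2, 3} is a clique of size 3, and the vertices of any clique must share a bag in every tree decomposition; so some bag has ≥ 3 vertices and tw(G) ≥ 2. Combining the bounds, tw(G) = 2.

Treewidth 2.
Bags: B1 = {1, 3, 5}  B2 = {1, 5, 6}  B3 = {0, 1, 5}  B4 = {0, 1, 4}  B5 = {1, 2, 3}
Tree: B1–B2, B1–B3, B3–B4, B1–B5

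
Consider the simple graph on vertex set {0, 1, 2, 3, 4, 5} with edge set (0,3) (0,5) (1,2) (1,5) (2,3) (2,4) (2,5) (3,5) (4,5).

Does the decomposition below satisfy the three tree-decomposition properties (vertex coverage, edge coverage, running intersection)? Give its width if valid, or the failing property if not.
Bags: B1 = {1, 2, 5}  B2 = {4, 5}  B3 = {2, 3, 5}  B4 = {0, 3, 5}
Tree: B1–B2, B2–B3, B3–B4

No — edge (2,4) lies in no bag.

A tree decomposition must satisfy three properties: every vertex lies in some bag; for every edge, both endpoints lie together in some bag; and for every vertex, the bags containing it form a connected subtree. Here edge (2,4) lies in no bag, so the decomposition is invalid.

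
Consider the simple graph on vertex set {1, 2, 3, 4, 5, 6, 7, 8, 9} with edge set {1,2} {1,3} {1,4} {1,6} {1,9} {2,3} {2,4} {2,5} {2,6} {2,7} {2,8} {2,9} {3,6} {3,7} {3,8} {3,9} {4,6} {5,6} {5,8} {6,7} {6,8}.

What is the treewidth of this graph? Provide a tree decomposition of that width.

Treewidth 3.
One optimal decomposition is:
Bags: B1 = {2, 3, 6, 7}  B2 = {2, 3, 6, 8}  B3 = {1, 2, 3, 6}  B4 = {2, 5, 6, 8}  B5 = {1, 2, 4, 6}  B6 = {1, 2, 3, 9}
Tree: B1–B2, B2–B3, B2–B4, B3–B5, B3–B6

The largest bag has 4 vertices, giving width 3; this decomposition certifies tw(G) ≤ 3. For the lower bound, the 4 vertices {1, 2, 3, 9} are pairwise adjacent, and any tree decomposition puts a clique entirely inside one bag — forcing width ≥ 3. Hence tw(G) = 3 exactly.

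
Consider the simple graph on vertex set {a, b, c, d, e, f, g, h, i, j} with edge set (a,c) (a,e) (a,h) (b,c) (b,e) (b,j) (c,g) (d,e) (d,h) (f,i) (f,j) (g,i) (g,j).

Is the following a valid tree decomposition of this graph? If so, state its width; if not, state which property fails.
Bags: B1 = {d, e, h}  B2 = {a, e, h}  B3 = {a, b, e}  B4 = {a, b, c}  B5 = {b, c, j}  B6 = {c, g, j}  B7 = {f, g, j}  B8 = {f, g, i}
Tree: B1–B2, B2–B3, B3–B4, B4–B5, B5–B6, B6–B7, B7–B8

Yes; width 2.

Checking the three conditions: (i) the bags cover all of {a, b, c, d, e, f, g, h, i, j}; (ii) for each edge, some bag contains both endpoints; (iii) the bags containing any fixed vertex form a subtree. All hold, so the decomposition is valid with width 3 − 1 = 2.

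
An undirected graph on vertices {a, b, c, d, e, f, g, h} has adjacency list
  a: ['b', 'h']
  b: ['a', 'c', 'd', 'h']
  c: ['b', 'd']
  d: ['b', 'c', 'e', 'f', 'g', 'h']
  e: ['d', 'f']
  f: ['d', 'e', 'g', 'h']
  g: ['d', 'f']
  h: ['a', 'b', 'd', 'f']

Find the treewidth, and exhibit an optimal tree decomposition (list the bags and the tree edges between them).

Every bag has size at most 3, so the width is 3 − 1 = 2 and tw(G) ≤ 2. On the other hand G contains the 3-clique {b, c, d}. A clique must lie in a single bag of any decomposition, so no decomposition can have width below 2. The upper and lower bounds meet at 2, so that is the treewidth.

Treewidth 2.
Bags: B1 = {b, d, h}  B2 = {d, f, h}  B3 = {d, e, f}  B4 = {a, b, h}  B5 = {b, c, d}  B6 = {d, f, g}
Tree: B1–B2, B2–B3, B1–B4, B1–B5, B2–B6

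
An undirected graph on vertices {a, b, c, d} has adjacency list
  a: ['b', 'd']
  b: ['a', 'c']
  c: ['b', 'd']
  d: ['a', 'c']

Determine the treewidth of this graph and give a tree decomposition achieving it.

The largest bag has 3 vertices, giving width 2; this decomposition certifies tw(G) ≤ 2. The edges c–d–a–b–c form a cycle, so G is not a tree and its treewidth is at least 2. Therefore the treewidth is 2.

Treewidth 2.
One optimal decomposition is:
Bags: B1 = {a, c, d}  B2 = {a, b, c}
Tree: B1–B2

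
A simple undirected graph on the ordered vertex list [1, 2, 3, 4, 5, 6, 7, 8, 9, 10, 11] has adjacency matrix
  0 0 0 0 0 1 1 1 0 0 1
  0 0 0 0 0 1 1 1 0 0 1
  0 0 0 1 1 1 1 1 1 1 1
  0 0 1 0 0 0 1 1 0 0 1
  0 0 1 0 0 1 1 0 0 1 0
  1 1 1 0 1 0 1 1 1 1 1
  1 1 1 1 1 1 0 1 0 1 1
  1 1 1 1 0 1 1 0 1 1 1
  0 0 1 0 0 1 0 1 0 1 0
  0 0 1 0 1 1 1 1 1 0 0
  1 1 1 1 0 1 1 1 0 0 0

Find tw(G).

A width-4 tree decomposition is:
Bags: B1 = {3, 5, 6, 7, 10}  B2 = {3, 6, 7, 8, 10}  B3 = {3, 6, 7, 8, 11}  B4 = {1, 6, 7, 8, 11}  B5 = {3, 4, 7, 8, 11}  B6 = {3, 6, 8, 9, 10}  B7 = {2, 6, 7, 8, 11}
Tree: B1–B2, B2–B3, B3–B4, B3–B5, B2–B6, B3–B7
The largest bag has 5 vertices, giving width 4; this decomposition certifies tw(G) ≤ 4. Conversely, {3, 4, 7, 8, 11} is a clique of size 5, and the vertices of any clique must share a bag in every tree decomposition; so some bag has ≥ 5 vertices and tw(G) ≥ 4. Therefore the treewidth is 4.

4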